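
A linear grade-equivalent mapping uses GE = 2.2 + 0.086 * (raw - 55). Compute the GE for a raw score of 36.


raw - median = 36 - 55 = -19
slope * diff = 0.086 * -19 = -1.634
GE = 2.2 + -1.634
GE = 0.566

0.566


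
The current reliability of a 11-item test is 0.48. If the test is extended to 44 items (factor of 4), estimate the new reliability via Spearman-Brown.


r_new = (n * rxx) / (1 + (n-1) * rxx)
r_new = (4 * 0.48) / (1 + 3 * 0.48)
r_new = 1.92 / 2.44
r_new = 0.7869

0.7869


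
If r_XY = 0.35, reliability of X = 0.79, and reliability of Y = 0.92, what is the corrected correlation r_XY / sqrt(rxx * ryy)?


r_corrected = rxy / sqrt(rxx * ryy)
= 0.35 / sqrt(0.79 * 0.92)
= 0.35 / sqrt(0.7268)
= 0.35 / 0.852526
r_corrected = 0.4105

0.4105


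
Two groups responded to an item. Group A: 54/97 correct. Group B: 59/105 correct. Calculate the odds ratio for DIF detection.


Odds_A = 54/43 = 1.2558
Odds_B = 59/46 = 1.2826
OR = Odds_A / Odds_B = 1.2558 / 1.2826
Exactly, OR = (54 * 46) / (43 * 59) = 2484 / 2537
OR = 0.9791

0.9791


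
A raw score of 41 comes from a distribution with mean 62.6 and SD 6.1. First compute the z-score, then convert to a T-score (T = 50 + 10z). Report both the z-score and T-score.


z = (X - mean) / SD = (41 - 62.6) / 6.1
z = -21.6 / 6.1
z = -3.541
T-score = T = 50 + 10z
Carry z at full precision (z = -21.6 / 6.1) into the conversion:
T-score = 50 + 10 * (-21.6 / 6.1) = 50 + -216 / 6.1
T-score = 50 + -35.4098
T-score = 14.5902

14.5902


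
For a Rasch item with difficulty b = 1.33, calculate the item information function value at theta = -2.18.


P = 1/(1+exp(-(-2.18-1.33))) = 0.029
I = P*(1-P) = 0.029 * 0.971
I = 0.0282

0.0282


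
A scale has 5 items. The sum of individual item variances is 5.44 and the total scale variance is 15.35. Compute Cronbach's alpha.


alpha = (k/(k-1)) * (1 - sum(si^2)/s_total^2)
= (5/4) * (1 - 5.44/15.35)
alpha = 0.807

0.807


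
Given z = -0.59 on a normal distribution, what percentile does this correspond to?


CDF(z) = 0.5 * (1 + erf(z/sqrt(2)))
erf(-0.4172) = -0.4448
CDF = 0.2776
Percentile rank = 0.2776 * 100 = 27.76

27.76


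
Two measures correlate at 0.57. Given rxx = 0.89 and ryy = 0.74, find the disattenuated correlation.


r_corrected = rxy / sqrt(rxx * ryy)
= 0.57 / sqrt(0.89 * 0.74)
= 0.57 / sqrt(0.6586)
= 0.57 / 0.811542
r_corrected = 0.7024

0.7024


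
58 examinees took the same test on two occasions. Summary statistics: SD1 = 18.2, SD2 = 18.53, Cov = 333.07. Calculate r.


r = cov(X,Y) / (SD_X * SD_Y)
r = 333.07 / (18.2 * 18.53)
r = 333.07 / 337.246
r = 0.9876

0.9876


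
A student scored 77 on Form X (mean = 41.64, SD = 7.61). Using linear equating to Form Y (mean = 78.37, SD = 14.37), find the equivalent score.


slope = SD_Y / SD_X = 14.37 / 7.61 ~ 1.8883
intercept = mean_Y - slope * mean_X = 78.37 - (14.37 / 7.61) * 41.64 ~ -0.259
Y = slope * X + intercept. To avoid rounding drift from the rounded slope/intercept, evaluate the equivalent form Y = mean_Y + SD_Y * (X - mean_X) / SD_X at full precision:
Y = 78.37 + 14.37 * (77 - 41.64) / 7.61
Y = 78.37 + 14.37 * 35.36 / 7.61
Y = 78.37 + 508.1232 / 7.61
Y = 78.37 + 66.7705
Y = 145.1405

145.1405


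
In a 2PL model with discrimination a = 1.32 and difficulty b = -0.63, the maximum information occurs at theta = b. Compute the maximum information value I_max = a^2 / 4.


For 2PL, max info at theta = b = -0.63
I_max = a^2 / 4 = 1.32^2 / 4
= 1.7424 / 4
I_max = 0.4356

0.4356


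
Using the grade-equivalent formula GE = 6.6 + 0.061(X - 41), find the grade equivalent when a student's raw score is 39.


raw - median = 39 - 41 = -2
slope * diff = 0.061 * -2 = -0.122
GE = 6.6 + -0.122
GE = 6.478

6.478


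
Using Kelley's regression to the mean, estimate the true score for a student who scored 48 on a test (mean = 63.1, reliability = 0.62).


T_est = rxx * X + (1 - rxx) * mean
T_est = 0.62 * 48 + 0.38 * 63.1
T_est = 29.76 + 23.978
T_est = 53.738

53.738


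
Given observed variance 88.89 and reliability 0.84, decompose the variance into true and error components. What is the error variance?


var_true = rxx * var_obs = 0.84 * 88.89 = 74.6676
var_error = var_obs - var_true
var_error = 88.89 - 74.6676
var_error = 14.2224

14.2224


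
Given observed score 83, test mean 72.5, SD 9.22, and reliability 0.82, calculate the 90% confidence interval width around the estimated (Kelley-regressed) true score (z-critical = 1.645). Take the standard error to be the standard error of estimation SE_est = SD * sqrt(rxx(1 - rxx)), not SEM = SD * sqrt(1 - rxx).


True score estimate = 0.82*83 + 0.18*72.5 = 81.11
SE_est = SD * sqrt(rxx * (1 - rxx)) = 9.22 * sqrt(0.82 * 0.18) = 9.22 * sqrt(0.1476) = 3.542208
CI = T_est +/- z * SE_est, so width = 2 * z * SE_est = 2 * 1.645 * 3.542208
Width = 11.6539

11.6539


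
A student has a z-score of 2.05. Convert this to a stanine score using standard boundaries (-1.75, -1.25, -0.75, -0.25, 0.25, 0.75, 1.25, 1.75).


Stanine boundaries: [-1.75, -1.25, -0.75, -0.25, 0.25, 0.75, 1.25, 1.75]
z = 2.05
Check each boundary:
  z >= -1.75 -> could be stanine 2
  z >= -1.25 -> could be stanine 3
  z >= -0.75 -> could be stanine 4
  z >= -0.25 -> could be stanine 5
  z >= 0.25 -> could be stanine 6
  z >= 0.75 -> could be stanine 7
  z >= 1.25 -> could be stanine 8
  z >= 1.75 -> could be stanine 9
Highest qualifying boundary gives stanine = 9

9


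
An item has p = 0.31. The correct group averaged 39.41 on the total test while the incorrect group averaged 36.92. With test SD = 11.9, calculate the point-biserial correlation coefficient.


q = 1 - p = 0.69
rpb = ((M1 - M0) / SD) * sqrt(p * q)
rpb = ((39.41 - 36.92) / 11.9) * sqrt(0.31 * 0.69)
rpb = 0.0968

0.0968


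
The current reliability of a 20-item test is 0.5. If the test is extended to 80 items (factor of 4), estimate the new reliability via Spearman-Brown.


r_new = (n * rxx) / (1 + (n-1) * rxx)
r_new = (4 * 0.5) / (1 + 3 * 0.5)
r_new = 2.0 / 2.5
r_new = 0.8

0.8


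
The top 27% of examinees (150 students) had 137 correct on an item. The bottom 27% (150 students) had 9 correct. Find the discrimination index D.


p_upper = 137/150 = 0.9133
p_lower = 9/150 = 0.06
D = 0.9133 - 0.06 = 0.8533

0.8533


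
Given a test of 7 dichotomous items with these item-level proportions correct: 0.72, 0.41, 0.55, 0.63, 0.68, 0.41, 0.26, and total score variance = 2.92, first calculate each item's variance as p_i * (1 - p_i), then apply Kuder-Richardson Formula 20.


For each item, compute p_i * q_i:
  Item 1: 0.72 * 0.28 = 0.2016
  Item 2: 0.41 * 0.59 = 0.2419
  Item 3: 0.55 * 0.45 = 0.2475
  Item 4: 0.63 * 0.37 = 0.2331
  Item 5: 0.68 * 0.32 = 0.2176
  Item 6: 0.41 * 0.59 = 0.2419
  Item 7: 0.26 * 0.74 = 0.1924
Sum(p_i * q_i) = 0.2016 + 0.2419 + 0.2475 + 0.2331 + 0.2176 + 0.2419 + 0.1924 = 1.576
KR-20 = (k/(k-1)) * (1 - Sum(p_i*q_i) / Var_total)
= (7/6) * (1 - 1.576/2.92)
= 1.1667 * 0.4603
KR-20 = 0.537

0.537


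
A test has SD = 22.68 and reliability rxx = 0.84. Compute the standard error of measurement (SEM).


SEM = SD * sqrt(1 - rxx)
SEM = 22.68 * sqrt(1 - 0.84)
SEM = 22.68 * sqrt(0.16) = 22.68 * 0.4
SEM = 9.072

9.072


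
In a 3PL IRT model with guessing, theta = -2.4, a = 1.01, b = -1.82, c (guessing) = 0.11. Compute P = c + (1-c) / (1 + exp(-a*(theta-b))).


logit = 1.01*(-2.4 - -1.82) = -0.5858
P* = 1/(1 + exp(--0.5858)) = 0.3576
P = 0.11 + (1 - 0.11) * 0.3576
P = 0.4283

0.4283


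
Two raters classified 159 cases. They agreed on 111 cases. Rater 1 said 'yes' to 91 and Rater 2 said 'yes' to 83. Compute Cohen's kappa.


P_o = 111/159 = 0.698113
P_e = (91*83 + 68*76) / 25281 = 0.503184
kappa = (P_o - P_e) / (1 - P_e)
kappa = (0.698113 - 0.503184) / (1 - 0.503184)
kappa = 0.3924

0.3924


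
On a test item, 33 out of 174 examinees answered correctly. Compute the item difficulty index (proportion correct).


Item difficulty p = number correct / total examinees
p = 33 / 174
p = 0.1897

0.1897


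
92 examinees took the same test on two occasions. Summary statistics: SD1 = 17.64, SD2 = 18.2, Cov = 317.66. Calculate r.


r = cov(X,Y) / (SD_X * SD_Y)
r = 317.66 / (17.64 * 18.2)
r = 317.66 / 321.048
r = 0.9894

0.9894


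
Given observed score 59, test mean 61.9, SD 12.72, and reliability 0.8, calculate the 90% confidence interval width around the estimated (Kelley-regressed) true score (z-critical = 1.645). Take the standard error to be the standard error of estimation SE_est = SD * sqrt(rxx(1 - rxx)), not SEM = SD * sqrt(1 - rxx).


True score estimate = 0.8*59 + 0.2*61.9 = 59.58
SE_est = SD * sqrt(rxx * (1 - rxx)) = 12.72 * sqrt(0.8 * 0.2) = 12.72 * sqrt(0.16) = 5.088
CI = T_est +/- z * SE_est, so width = 2 * z * SE_est = 2 * 1.645 * 5.088
Width = 16.7395

16.7395


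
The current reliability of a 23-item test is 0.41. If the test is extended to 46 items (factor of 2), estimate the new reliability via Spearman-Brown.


r_new = (n * rxx) / (1 + (n-1) * rxx)
r_new = (2 * 0.41) / (1 + 1 * 0.41)
r_new = 0.82 / 1.41
r_new = 0.5816

0.5816


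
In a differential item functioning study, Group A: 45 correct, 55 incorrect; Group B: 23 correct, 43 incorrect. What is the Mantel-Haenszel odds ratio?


Odds_A = 45/55 = 0.8182
Odds_B = 23/43 = 0.5349
OR = Odds_A / Odds_B = 0.8182 / 0.5349
Exactly, OR = (45 * 43) / (55 * 23) = 1935 / 1265
OR = 1.5296

1.5296


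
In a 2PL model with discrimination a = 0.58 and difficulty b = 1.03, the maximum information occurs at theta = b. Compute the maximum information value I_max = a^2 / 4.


For 2PL, max info at theta = b = 1.03
I_max = a^2 / 4 = 0.58^2 / 4
= 0.3364 / 4
I_max = 0.0841

0.0841


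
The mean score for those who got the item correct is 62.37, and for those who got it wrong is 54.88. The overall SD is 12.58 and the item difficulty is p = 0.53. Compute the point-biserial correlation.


q = 1 - p = 0.47
rpb = ((M1 - M0) / SD) * sqrt(p * q)
rpb = ((62.37 - 54.88) / 12.58) * sqrt(0.53 * 0.47)
rpb = 0.2972

0.2972


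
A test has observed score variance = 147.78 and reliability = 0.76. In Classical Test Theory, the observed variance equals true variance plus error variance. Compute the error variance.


var_true = rxx * var_obs = 0.76 * 147.78 = 112.3128
var_error = var_obs - var_true
var_error = 147.78 - 112.3128
var_error = 35.4672

35.4672


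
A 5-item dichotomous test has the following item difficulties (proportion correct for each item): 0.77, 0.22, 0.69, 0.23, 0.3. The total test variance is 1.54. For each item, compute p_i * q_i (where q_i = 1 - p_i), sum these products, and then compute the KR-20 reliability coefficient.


For each item, compute p_i * q_i:
  Item 1: 0.77 * 0.23 = 0.1771
  Item 2: 0.22 * 0.78 = 0.1716
  Item 3: 0.69 * 0.31 = 0.2139
  Item 4: 0.23 * 0.77 = 0.1771
  Item 5: 0.3 * 0.7 = 0.21
Sum(p_i * q_i) = 0.1771 + 0.1716 + 0.2139 + 0.1771 + 0.21 = 0.9497
KR-20 = (k/(k-1)) * (1 - Sum(p_i*q_i) / Var_total)
= (5/4) * (1 - 0.9497/1.54)
= 1.25 * 0.3833
KR-20 = 0.4791

0.4791


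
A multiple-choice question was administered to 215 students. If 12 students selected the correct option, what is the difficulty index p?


Item difficulty p = number correct / total examinees
p = 12 / 215
p = 0.0558

0.0558


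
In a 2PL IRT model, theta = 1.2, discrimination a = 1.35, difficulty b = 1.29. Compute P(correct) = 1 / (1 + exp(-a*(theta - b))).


a*(theta - b) = 1.35 * (1.2 - 1.29) = -0.1215
exp(--0.1215) = 1.1292
P = 1 / (1 + 1.1292)
P = 0.4697

0.4697


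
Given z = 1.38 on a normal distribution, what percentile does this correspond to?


CDF(z) = 0.5 * (1 + erf(z/sqrt(2)))
erf(0.9758) = 0.8324
CDF = 0.9162
Percentile rank = 0.9162 * 100 = 91.62

91.62


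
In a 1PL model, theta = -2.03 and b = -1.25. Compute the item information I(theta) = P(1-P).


P = 1/(1+exp(-(-2.03--1.25))) = 0.3143
I = P*(1-P) = 0.3143 * 0.6857
I = 0.2155

0.2155


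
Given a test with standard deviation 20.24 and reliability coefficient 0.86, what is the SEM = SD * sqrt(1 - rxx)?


SEM = SD * sqrt(1 - rxx)
SEM = 20.24 * sqrt(1 - 0.86)
SEM = 20.24 * sqrt(0.14) = 20.24 * 0.374166
SEM = 7.5731

7.5731


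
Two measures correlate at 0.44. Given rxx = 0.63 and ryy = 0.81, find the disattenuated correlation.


r_corrected = rxy / sqrt(rxx * ryy)
= 0.44 / sqrt(0.63 * 0.81)
= 0.44 / sqrt(0.5103)
= 0.44 / 0.714353
r_corrected = 0.6159

0.6159


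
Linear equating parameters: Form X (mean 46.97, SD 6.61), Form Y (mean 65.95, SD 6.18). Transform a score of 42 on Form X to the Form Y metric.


slope = SD_Y / SD_X = 6.18 / 6.61 ~ 0.9349
intercept = mean_Y - slope * mean_X = 65.95 - (6.18 / 6.61) * 46.97 ~ 22.0355
Y = slope * X + intercept. To avoid rounding drift from the rounded slope/intercept, evaluate the equivalent form Y = mean_Y + SD_Y * (X - mean_X) / SD_X at full precision:
Y = 65.95 + 6.18 * (42 - 46.97) / 6.61
Y = 65.95 - 6.18 * 4.97 / 6.61
Y = 65.95 - 30.7146 / 6.61
Y = 65.95 - 4.6467
Y = 61.3033

61.3033


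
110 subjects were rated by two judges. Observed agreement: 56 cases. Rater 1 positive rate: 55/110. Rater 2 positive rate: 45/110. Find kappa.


P_o = 56/110 = 0.509091
P_e = (55*45 + 55*65) / 12100 = 0.5
kappa = (P_o - P_e) / (1 - P_e)
kappa = (0.509091 - 0.5) / (1 - 0.5)
kappa = 0.0182

0.0182


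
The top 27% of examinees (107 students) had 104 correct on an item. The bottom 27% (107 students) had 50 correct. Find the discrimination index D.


p_upper = 104/107 = 0.972
p_lower = 50/107 = 0.4673
D = 0.972 - 0.4673 = 0.5047

0.5047


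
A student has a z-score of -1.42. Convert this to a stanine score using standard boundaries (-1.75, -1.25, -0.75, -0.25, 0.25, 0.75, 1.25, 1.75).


Stanine boundaries: [-1.75, -1.25, -0.75, -0.25, 0.25, 0.75, 1.25, 1.75]
z = -1.42
Check each boundary:
  z >= -1.75 -> could be stanine 2
  z < -1.25
  z < -0.75
  z < -0.25
  z < 0.25
  z < 0.75
  z < 1.25
  z < 1.75
Highest qualifying boundary gives stanine = 2

2


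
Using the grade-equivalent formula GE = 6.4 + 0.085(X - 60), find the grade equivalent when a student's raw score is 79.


raw - median = 79 - 60 = 19
slope * diff = 0.085 * 19 = 1.615
GE = 6.4 + 1.615
GE = 8.015

8.015


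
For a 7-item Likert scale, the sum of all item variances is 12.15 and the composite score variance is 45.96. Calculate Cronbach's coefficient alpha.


alpha = (k/(k-1)) * (1 - sum(si^2)/s_total^2)
= (7/6) * (1 - 12.15/45.96)
alpha = 0.8582

0.8582


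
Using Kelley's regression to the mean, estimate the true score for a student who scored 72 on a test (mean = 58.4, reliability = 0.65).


T_est = rxx * X + (1 - rxx) * mean
T_est = 0.65 * 72 + 0.35 * 58.4
T_est = 46.8 + 20.44
T_est = 67.24

67.24


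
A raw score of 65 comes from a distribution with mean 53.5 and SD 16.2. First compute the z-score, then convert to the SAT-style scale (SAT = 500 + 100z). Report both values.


z = (X - mean) / SD = (65 - 53.5) / 16.2
z = 11.5 / 16.2
z = 0.7099
SAT-scale = SAT = 500 + 100z
Carry z at full precision (z = 11.5 / 16.2) into the conversion:
SAT-scale = 500 + 100 * (11.5 / 16.2) = 500 + 1150 / 16.2
SAT-scale = 500 + 70.9877
SAT-scale = 570.9877

570.9877


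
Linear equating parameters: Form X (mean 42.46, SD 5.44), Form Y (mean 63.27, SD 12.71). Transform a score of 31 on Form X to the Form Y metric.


slope = SD_Y / SD_X = 12.71 / 5.44 ~ 2.3364
intercept = mean_Y - slope * mean_X = 63.27 - (12.71 / 5.44) * 42.46 ~ -35.9334
Y = slope * X + intercept. To avoid rounding drift from the rounded slope/intercept, evaluate the equivalent form Y = mean_Y + SD_Y * (X - mean_X) / SD_X at full precision:
Y = 63.27 + 12.71 * (31 - 42.46) / 5.44
Y = 63.27 - 12.71 * 11.46 / 5.44
Y = 63.27 - 145.6566 / 5.44
Y = 63.27 - 26.7751
Y = 36.4949

36.4949


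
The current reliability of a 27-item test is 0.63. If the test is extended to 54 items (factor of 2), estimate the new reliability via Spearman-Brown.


r_new = (n * rxx) / (1 + (n-1) * rxx)
r_new = (2 * 0.63) / (1 + 1 * 0.63)
r_new = 1.26 / 1.63
r_new = 0.773

0.773


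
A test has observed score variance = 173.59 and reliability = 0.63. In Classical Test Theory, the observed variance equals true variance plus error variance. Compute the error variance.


var_true = rxx * var_obs = 0.63 * 173.59 = 109.3617
var_error = var_obs - var_true
var_error = 173.59 - 109.3617
var_error = 64.2283

64.2283


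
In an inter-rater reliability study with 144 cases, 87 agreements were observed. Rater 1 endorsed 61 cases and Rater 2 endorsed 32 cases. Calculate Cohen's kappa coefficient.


P_o = 87/144 = 0.604167
P_e = (61*32 + 83*112) / 20736 = 0.542438
kappa = (P_o - P_e) / (1 - P_e)
kappa = (0.604167 - 0.542438) / (1 - 0.542438)
kappa = 0.1349

0.1349


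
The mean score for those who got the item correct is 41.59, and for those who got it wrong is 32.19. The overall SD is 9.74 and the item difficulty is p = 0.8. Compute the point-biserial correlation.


q = 1 - p = 0.2
rpb = ((M1 - M0) / SD) * sqrt(p * q)
rpb = ((41.59 - 32.19) / 9.74) * sqrt(0.8 * 0.2)
rpb = 0.386

0.386


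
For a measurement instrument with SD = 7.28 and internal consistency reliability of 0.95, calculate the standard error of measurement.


SEM = SD * sqrt(1 - rxx)
SEM = 7.28 * sqrt(1 - 0.95)
SEM = 7.28 * sqrt(0.05) = 7.28 * 0.223607
SEM = 1.6279

1.6279


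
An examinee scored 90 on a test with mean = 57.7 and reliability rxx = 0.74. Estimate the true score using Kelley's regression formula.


T_est = rxx * X + (1 - rxx) * mean
T_est = 0.74 * 90 + 0.26 * 57.7
T_est = 66.6 + 15.002
T_est = 81.602

81.602


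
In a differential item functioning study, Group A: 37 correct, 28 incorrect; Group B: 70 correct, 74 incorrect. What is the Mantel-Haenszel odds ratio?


Odds_A = 37/28 = 1.3214
Odds_B = 70/74 = 0.9459
OR = Odds_A / Odds_B = 1.3214 / 0.9459
Exactly, OR = (37 * 74) / (28 * 70) = 2738 / 1960
OR = 1.3969

1.3969


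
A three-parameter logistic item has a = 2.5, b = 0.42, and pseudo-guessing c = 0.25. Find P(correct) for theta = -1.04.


logit = 2.5*(-1.04 - 0.42) = -3.65
P* = 1/(1 + exp(--3.65)) = 0.0253
P = 0.25 + (1 - 0.25) * 0.0253
P = 0.269

0.269


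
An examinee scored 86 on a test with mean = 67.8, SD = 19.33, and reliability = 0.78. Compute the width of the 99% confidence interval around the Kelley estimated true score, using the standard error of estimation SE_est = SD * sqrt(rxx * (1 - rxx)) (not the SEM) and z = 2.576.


True score estimate = 0.78*86 + 0.22*67.8 = 81.996
SE_est = SD * sqrt(rxx * (1 - rxx)) = 19.33 * sqrt(0.78 * 0.22) = 19.33 * sqrt(0.1716) = 8.007381
CI = T_est +/- z * SE_est, so width = 2 * z * SE_est = 2 * 2.576 * 8.007381
Width = 41.254

41.254


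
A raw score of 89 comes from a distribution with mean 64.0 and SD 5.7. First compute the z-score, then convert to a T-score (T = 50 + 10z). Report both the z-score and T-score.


z = (X - mean) / SD = (89 - 64.0) / 5.7
z = 25.0 / 5.7
z = 4.386
T-score = T = 50 + 10z
Carry z at full precision (z = 25.0 / 5.7) into the conversion:
T-score = 50 + 10 * (25.0 / 5.7) = 50 + 250 / 5.7
T-score = 50 + 43.8596
T-score = 93.8596

93.8596


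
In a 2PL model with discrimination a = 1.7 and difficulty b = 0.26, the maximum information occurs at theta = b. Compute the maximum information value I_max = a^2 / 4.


For 2PL, max info at theta = b = 0.26
I_max = a^2 / 4 = 1.7^2 / 4
= 2.89 / 4
I_max = 0.7225

0.7225


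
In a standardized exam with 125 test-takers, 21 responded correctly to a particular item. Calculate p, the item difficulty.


Item difficulty p = number correct / total examinees
p = 21 / 125
p = 0.168

0.168


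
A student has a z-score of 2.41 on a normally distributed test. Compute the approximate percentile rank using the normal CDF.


CDF(z) = 0.5 * (1 + erf(z/sqrt(2)))
erf(1.7041) = 0.984
CDF = 0.992
Percentile rank = 0.992 * 100 = 99.2

99.2


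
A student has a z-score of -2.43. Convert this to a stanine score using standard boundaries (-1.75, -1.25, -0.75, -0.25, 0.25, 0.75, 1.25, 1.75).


Stanine boundaries: [-1.75, -1.25, -0.75, -0.25, 0.25, 0.75, 1.25, 1.75]
z = -2.43
Check each boundary:
  z < -1.75
  z < -1.25
  z < -0.75
  z < -0.25
  z < 0.25
  z < 0.75
  z < 1.25
  z < 1.75
Highest qualifying boundary gives stanine = 1

1


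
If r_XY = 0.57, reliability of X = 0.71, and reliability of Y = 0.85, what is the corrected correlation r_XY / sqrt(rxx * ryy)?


r_corrected = rxy / sqrt(rxx * ryy)
= 0.57 / sqrt(0.71 * 0.85)
= 0.57 / sqrt(0.6035)
= 0.57 / 0.776853
r_corrected = 0.7337

0.7337


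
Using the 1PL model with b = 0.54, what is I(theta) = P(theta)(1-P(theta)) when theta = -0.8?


P = 1/(1+exp(-(-0.8-0.54))) = 0.2075
I = P*(1-P) = 0.2075 * 0.7925
I = 0.1644

0.1644


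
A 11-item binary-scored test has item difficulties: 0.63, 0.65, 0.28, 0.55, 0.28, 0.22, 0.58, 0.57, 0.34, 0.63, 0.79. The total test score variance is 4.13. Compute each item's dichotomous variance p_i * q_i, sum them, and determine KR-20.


For each item, compute p_i * q_i:
  Item 1: 0.63 * 0.37 = 0.2331
  Item 2: 0.65 * 0.35 = 0.2275
  Item 3: 0.28 * 0.72 = 0.2016
  Item 4: 0.55 * 0.45 = 0.2475
  Item 5: 0.28 * 0.72 = 0.2016
  Item 6: 0.22 * 0.78 = 0.1716
  Item 7: 0.58 * 0.42 = 0.2436
  Item 8: 0.57 * 0.43 = 0.2451
  Item 9: 0.34 * 0.66 = 0.2244
  Item 10: 0.63 * 0.37 = 0.2331
  Item 11: 0.79 * 0.21 = 0.1659
Sum(p_i * q_i) = 0.2331 + 0.2275 + 0.2016 + 0.2475 + 0.2016 + 0.1716 + 0.2436 + 0.2451 + 0.2244 + 0.2331 + 0.1659 = 2.395
KR-20 = (k/(k-1)) * (1 - Sum(p_i*q_i) / Var_total)
= (11/10) * (1 - 2.395/4.13)
= 1.1 * 0.4201
KR-20 = 0.4621

0.4621


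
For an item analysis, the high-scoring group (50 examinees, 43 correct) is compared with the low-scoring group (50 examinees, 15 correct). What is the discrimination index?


p_upper = 43/50 = 0.86
p_lower = 15/50 = 0.3
D = 0.86 - 0.3 = 0.56

0.56


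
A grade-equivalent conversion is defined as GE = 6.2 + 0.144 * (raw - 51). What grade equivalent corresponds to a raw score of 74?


raw - median = 74 - 51 = 23
slope * diff = 0.144 * 23 = 3.312
GE = 6.2 + 3.312
GE = 9.512

9.512


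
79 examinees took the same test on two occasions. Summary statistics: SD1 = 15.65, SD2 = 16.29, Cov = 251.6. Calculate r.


r = cov(X,Y) / (SD_X * SD_Y)
r = 251.6 / (15.65 * 16.29)
r = 251.6 / 254.9385
r = 0.9869

0.9869


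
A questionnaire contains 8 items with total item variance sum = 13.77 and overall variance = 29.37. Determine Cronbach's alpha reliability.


alpha = (k/(k-1)) * (1 - sum(si^2)/s_total^2)
= (8/7) * (1 - 13.77/29.37)
alpha = 0.607

0.607


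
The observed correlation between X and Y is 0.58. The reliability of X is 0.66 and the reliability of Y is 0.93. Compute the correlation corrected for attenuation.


r_corrected = rxy / sqrt(rxx * ryy)
= 0.58 / sqrt(0.66 * 0.93)
= 0.58 / sqrt(0.6138)
= 0.58 / 0.783454
r_corrected = 0.7403

0.7403


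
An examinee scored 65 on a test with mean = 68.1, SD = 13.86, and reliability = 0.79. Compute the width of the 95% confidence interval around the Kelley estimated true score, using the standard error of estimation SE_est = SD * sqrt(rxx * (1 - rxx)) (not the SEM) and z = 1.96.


True score estimate = 0.79*65 + 0.21*68.1 = 65.651
SE_est = SD * sqrt(rxx * (1 - rxx)) = 13.86 * sqrt(0.79 * 0.21) = 13.86 * sqrt(0.1659) = 5.645292
CI = T_est +/- z * SE_est, so width = 2 * z * SE_est = 2 * 1.96 * 5.645292
Width = 22.1295

22.1295


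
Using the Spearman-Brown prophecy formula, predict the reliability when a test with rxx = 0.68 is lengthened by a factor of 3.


r_new = (n * rxx) / (1 + (n-1) * rxx)
r_new = (3 * 0.68) / (1 + 2 * 0.68)
r_new = 2.04 / 2.36
r_new = 0.8644

0.8644


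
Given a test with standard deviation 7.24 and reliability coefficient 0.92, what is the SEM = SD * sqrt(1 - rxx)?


SEM = SD * sqrt(1 - rxx)
SEM = 7.24 * sqrt(1 - 0.92)
SEM = 7.24 * sqrt(0.08) = 7.24 * 0.282843
SEM = 2.0478

2.0478


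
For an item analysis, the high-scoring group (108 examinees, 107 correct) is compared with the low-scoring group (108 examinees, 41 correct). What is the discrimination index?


p_upper = 107/108 = 0.9907
p_lower = 41/108 = 0.3796
D = 0.9907 - 0.3796 = 0.6111

0.6111


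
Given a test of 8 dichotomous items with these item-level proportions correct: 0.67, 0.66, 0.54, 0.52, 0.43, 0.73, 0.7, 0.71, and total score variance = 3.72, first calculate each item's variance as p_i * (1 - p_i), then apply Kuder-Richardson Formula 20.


For each item, compute p_i * q_i:
  Item 1: 0.67 * 0.33 = 0.2211
  Item 2: 0.66 * 0.34 = 0.2244
  Item 3: 0.54 * 0.46 = 0.2484
  Item 4: 0.52 * 0.48 = 0.2496
  Item 5: 0.43 * 0.57 = 0.2451
  Item 6: 0.73 * 0.27 = 0.1971
  Item 7: 0.7 * 0.3 = 0.21
  Item 8: 0.71 * 0.29 = 0.2059
Sum(p_i * q_i) = 0.2211 + 0.2244 + 0.2484 + 0.2496 + 0.2451 + 0.1971 + 0.21 + 0.2059 = 1.8016
KR-20 = (k/(k-1)) * (1 - Sum(p_i*q_i) / Var_total)
= (8/7) * (1 - 1.8016/3.72)
= 1.1429 * 0.5157
KR-20 = 0.5894

0.5894


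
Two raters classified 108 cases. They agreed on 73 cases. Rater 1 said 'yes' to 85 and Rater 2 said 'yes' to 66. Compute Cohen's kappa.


P_o = 73/108 = 0.675926
P_e = (85*66 + 23*42) / 11664 = 0.563786
kappa = (P_o - P_e) / (1 - P_e)
kappa = (0.675926 - 0.563786) / (1 - 0.563786)
kappa = 0.2571

0.2571


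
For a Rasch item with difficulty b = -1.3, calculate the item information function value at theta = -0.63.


P = 1/(1+exp(-(-0.63--1.3))) = 0.6615
I = P*(1-P) = 0.6615 * 0.3385
I = 0.2239

0.2239


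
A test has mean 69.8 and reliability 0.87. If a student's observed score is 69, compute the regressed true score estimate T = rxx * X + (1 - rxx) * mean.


T_est = rxx * X + (1 - rxx) * mean
T_est = 0.87 * 69 + 0.13 * 69.8
T_est = 60.03 + 9.074
T_est = 69.104

69.104


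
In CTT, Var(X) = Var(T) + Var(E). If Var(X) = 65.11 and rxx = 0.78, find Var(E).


var_true = rxx * var_obs = 0.78 * 65.11 = 50.7858
var_error = var_obs - var_true
var_error = 65.11 - 50.7858
var_error = 14.3242

14.3242


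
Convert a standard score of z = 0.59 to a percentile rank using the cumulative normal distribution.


CDF(z) = 0.5 * (1 + erf(z/sqrt(2)))
erf(0.4172) = 0.4448
CDF = 0.7224
Percentile rank = 0.7224 * 100 = 72.24

72.24


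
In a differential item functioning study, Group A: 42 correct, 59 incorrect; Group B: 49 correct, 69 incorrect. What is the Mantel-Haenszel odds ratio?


Odds_A = 42/59 = 0.7119
Odds_B = 49/69 = 0.7101
OR = Odds_A / Odds_B = 0.7119 / 0.7101
Exactly, OR = (42 * 69) / (59 * 49) = 2898 / 2891
OR = 1.0024

1.0024


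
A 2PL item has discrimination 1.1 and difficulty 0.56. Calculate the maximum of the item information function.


For 2PL, max info at theta = b = 0.56
I_max = a^2 / 4 = 1.1^2 / 4
= 1.21 / 4
I_max = 0.3025

0.3025


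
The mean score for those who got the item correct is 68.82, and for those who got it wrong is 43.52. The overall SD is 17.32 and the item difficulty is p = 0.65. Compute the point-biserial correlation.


q = 1 - p = 0.35
rpb = ((M1 - M0) / SD) * sqrt(p * q)
rpb = ((68.82 - 43.52) / 17.32) * sqrt(0.65 * 0.35)
rpb = 0.6967

0.6967


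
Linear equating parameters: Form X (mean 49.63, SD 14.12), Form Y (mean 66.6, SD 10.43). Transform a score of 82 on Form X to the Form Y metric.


slope = SD_Y / SD_X = 10.43 / 14.12 ~ 0.7387
intercept = mean_Y - slope * mean_X = 66.6 - (10.43 / 14.12) * 49.63 ~ 29.9399
Y = slope * X + intercept. To avoid rounding drift from the rounded slope/intercept, evaluate the equivalent form Y = mean_Y + SD_Y * (X - mean_X) / SD_X at full precision:
Y = 66.6 + 10.43 * (82 - 49.63) / 14.12
Y = 66.6 + 10.43 * 32.37 / 14.12
Y = 66.6 + 337.6191 / 14.12
Y = 66.6 + 23.9107
Y = 90.5107

90.5107


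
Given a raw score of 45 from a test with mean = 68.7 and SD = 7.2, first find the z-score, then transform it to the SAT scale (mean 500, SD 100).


z = (X - mean) / SD = (45 - 68.7) / 7.2
z = -23.7 / 7.2
z = -3.2917
SAT-scale = SAT = 500 + 100z
Carry z at full precision (z = -23.7 / 7.2) into the conversion:
SAT-scale = 500 + 100 * (-23.7 / 7.2) = 500 + -2370 / 7.2
SAT-scale = 500 + -329.1667
SAT-scale = 170.8333

170.8333


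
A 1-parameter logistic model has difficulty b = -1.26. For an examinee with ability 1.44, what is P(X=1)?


theta - b = 1.44 - -1.26 = 2.7
exp(-(theta - b)) = exp(-2.7) = 0.0672
P = 1 / (1 + 0.0672)
P = 0.937

0.937


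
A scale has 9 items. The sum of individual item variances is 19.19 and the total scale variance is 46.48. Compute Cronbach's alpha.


alpha = (k/(k-1)) * (1 - sum(si^2)/s_total^2)
= (9/8) * (1 - 19.19/46.48)
alpha = 0.6605

0.6605


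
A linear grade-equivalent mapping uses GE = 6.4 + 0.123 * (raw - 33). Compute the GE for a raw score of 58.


raw - median = 58 - 33 = 25
slope * diff = 0.123 * 25 = 3.075
GE = 6.4 + 3.075
GE = 9.475

9.475


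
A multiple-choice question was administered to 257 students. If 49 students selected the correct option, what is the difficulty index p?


Item difficulty p = number correct / total examinees
p = 49 / 257
p = 0.1907

0.1907


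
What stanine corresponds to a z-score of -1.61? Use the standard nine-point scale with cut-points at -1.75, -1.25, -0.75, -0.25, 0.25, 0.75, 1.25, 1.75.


Stanine boundaries: [-1.75, -1.25, -0.75, -0.25, 0.25, 0.75, 1.25, 1.75]
z = -1.61
Check each boundary:
  z >= -1.75 -> could be stanine 2
  z < -1.25
  z < -0.75
  z < -0.25
  z < 0.25
  z < 0.75
  z < 1.25
  z < 1.75
Highest qualifying boundary gives stanine = 2

2


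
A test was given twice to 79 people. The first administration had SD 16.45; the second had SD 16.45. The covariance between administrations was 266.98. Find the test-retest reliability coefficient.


r = cov(X,Y) / (SD_X * SD_Y)
r = 266.98 / (16.45 * 16.45)
r = 266.98 / 270.6025
r = 0.9866

0.9866


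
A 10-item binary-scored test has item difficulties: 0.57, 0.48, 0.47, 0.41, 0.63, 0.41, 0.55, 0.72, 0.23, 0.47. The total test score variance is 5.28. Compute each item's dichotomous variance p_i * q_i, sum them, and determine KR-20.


For each item, compute p_i * q_i:
  Item 1: 0.57 * 0.43 = 0.2451
  Item 2: 0.48 * 0.52 = 0.2496
  Item 3: 0.47 * 0.53 = 0.2491
  Item 4: 0.41 * 0.59 = 0.2419
  Item 5: 0.63 * 0.37 = 0.2331
  Item 6: 0.41 * 0.59 = 0.2419
  Item 7: 0.55 * 0.45 = 0.2475
  Item 8: 0.72 * 0.28 = 0.2016
  Item 9: 0.23 * 0.77 = 0.1771
  Item 10: 0.47 * 0.53 = 0.2491
Sum(p_i * q_i) = 0.2451 + 0.2496 + 0.2491 + 0.2419 + 0.2331 + 0.2419 + 0.2475 + 0.2016 + 0.1771 + 0.2491 = 2.336
KR-20 = (k/(k-1)) * (1 - Sum(p_i*q_i) / Var_total)
= (10/9) * (1 - 2.336/5.28)
= 1.1111 * 0.5576
KR-20 = 0.6195

0.6195


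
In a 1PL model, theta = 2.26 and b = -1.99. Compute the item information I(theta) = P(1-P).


P = 1/(1+exp(-(2.26--1.99))) = 0.9859
I = P*(1-P) = 0.9859 * 0.0141
I = 0.0139

0.0139


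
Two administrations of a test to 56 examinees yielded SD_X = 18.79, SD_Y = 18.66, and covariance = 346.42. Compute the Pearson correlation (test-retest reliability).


r = cov(X,Y) / (SD_X * SD_Y)
r = 346.42 / (18.79 * 18.66)
r = 346.42 / 350.6214
r = 0.988

0.988


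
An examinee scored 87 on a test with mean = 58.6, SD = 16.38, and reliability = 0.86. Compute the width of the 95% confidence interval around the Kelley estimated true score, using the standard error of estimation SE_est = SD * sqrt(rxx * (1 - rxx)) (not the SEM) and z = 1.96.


True score estimate = 0.86*87 + 0.14*58.6 = 83.024
SE_est = SD * sqrt(rxx * (1 - rxx)) = 16.38 * sqrt(0.86 * 0.14) = 16.38 * sqrt(0.1204) = 5.683648
CI = T_est +/- z * SE_est, so width = 2 * z * SE_est = 2 * 1.96 * 5.683648
Width = 22.2799

22.2799


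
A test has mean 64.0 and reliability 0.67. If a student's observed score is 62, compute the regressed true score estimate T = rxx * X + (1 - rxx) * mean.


T_est = rxx * X + (1 - rxx) * mean
T_est = 0.67 * 62 + 0.33 * 64.0
T_est = 41.54 + 21.12
T_est = 62.66

62.66


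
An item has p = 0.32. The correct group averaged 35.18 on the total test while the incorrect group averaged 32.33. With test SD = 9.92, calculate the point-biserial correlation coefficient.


q = 1 - p = 0.68
rpb = ((M1 - M0) / SD) * sqrt(p * q)
rpb = ((35.18 - 32.33) / 9.92) * sqrt(0.32 * 0.68)
rpb = 0.134

0.134


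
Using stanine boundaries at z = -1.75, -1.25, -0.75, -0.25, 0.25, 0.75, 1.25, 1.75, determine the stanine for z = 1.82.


Stanine boundaries: [-1.75, -1.25, -0.75, -0.25, 0.25, 0.75, 1.25, 1.75]
z = 1.82
Check each boundary:
  z >= -1.75 -> could be stanine 2
  z >= -1.25 -> could be stanine 3
  z >= -0.75 -> could be stanine 4
  z >= -0.25 -> could be stanine 5
  z >= 0.25 -> could be stanine 6
  z >= 0.75 -> could be stanine 7
  z >= 1.25 -> could be stanine 8
  z >= 1.75 -> could be stanine 9
Highest qualifying boundary gives stanine = 9

9


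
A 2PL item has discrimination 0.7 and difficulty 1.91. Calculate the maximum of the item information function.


For 2PL, max info at theta = b = 1.91
I_max = a^2 / 4 = 0.7^2 / 4
= 0.49 / 4
I_max = 0.1225

0.1225


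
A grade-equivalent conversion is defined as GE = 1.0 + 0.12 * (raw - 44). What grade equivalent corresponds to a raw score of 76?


raw - median = 76 - 44 = 32
slope * diff = 0.12 * 32 = 3.84
GE = 1.0 + 3.84
GE = 4.84

4.84


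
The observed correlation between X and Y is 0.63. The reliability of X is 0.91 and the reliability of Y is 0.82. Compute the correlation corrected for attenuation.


r_corrected = rxy / sqrt(rxx * ryy)
= 0.63 / sqrt(0.91 * 0.82)
= 0.63 / sqrt(0.7462)
= 0.63 / 0.863829
r_corrected = 0.7293

0.7293


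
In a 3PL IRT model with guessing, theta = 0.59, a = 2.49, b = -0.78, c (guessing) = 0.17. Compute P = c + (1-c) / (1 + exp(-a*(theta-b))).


logit = 2.49*(0.59 - -0.78) = 3.4113
P* = 1/(1 + exp(-3.4113)) = 0.9681
P = 0.17 + (1 - 0.17) * 0.9681
P = 0.9735

0.9735


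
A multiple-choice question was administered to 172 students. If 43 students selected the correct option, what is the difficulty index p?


Item difficulty p = number correct / total examinees
p = 43 / 172
p = 0.25

0.25


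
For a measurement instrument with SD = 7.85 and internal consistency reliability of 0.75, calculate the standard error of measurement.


SEM = SD * sqrt(1 - rxx)
SEM = 7.85 * sqrt(1 - 0.75)
SEM = 7.85 * sqrt(0.25) = 7.85 * 0.5
SEM = 3.925

3.925


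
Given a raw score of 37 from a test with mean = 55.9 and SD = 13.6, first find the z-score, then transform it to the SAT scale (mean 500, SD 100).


z = (X - mean) / SD = (37 - 55.9) / 13.6
z = -18.9 / 13.6
z = -1.3897
SAT-scale = SAT = 500 + 100z
Carry z at full precision (z = -18.9 / 13.6) into the conversion:
SAT-scale = 500 + 100 * (-18.9 / 13.6) = 500 + -1890 / 13.6
SAT-scale = 500 + -138.9706
SAT-scale = 361.0294

361.0294


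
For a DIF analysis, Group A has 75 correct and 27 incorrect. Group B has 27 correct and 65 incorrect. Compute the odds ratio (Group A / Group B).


Odds_A = 75/27 = 2.7778
Odds_B = 27/65 = 0.4154
OR = Odds_A / Odds_B = 2.7778 / 0.4154
Exactly, OR = (75 * 65) / (27 * 27) = 4875 / 729
OR = 6.6872

6.6872


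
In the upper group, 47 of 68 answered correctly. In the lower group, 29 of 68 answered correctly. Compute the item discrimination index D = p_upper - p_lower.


p_upper = 47/68 = 0.6912
p_lower = 29/68 = 0.4265
D = 0.6912 - 0.4265 = 0.2647

0.2647


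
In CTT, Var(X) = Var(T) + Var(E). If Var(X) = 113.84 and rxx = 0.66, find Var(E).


var_true = rxx * var_obs = 0.66 * 113.84 = 75.1344
var_error = var_obs - var_true
var_error = 113.84 - 75.1344
var_error = 38.7056

38.7056


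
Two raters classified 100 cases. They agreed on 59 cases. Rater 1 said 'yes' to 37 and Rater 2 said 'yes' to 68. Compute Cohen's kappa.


P_o = 59/100 = 0.59
P_e = (37*68 + 63*32) / 10000 = 0.4532
kappa = (P_o - P_e) / (1 - P_e)
kappa = (0.59 - 0.4532) / (1 - 0.4532)
kappa = 0.2502

0.2502


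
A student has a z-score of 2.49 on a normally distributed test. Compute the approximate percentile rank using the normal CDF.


CDF(z) = 0.5 * (1 + erf(z/sqrt(2)))
erf(1.7607) = 0.9872
CDF = 0.9936
Percentile rank = 0.9936 * 100 = 99.36

99.36


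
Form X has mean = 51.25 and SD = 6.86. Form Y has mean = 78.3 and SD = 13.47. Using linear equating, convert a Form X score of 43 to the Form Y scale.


slope = SD_Y / SD_X = 13.47 / 6.86 ~ 1.9636
intercept = mean_Y - slope * mean_X = 78.3 - (13.47 / 6.86) * 51.25 ~ -22.3323
Y = slope * X + intercept. To avoid rounding drift from the rounded slope/intercept, evaluate the equivalent form Y = mean_Y + SD_Y * (X - mean_X) / SD_X at full precision:
Y = 78.3 + 13.47 * (43 - 51.25) / 6.86
Y = 78.3 - 13.47 * 8.25 / 6.86
Y = 78.3 - 111.1275 / 6.86
Y = 78.3 - 16.1993
Y = 62.1007

62.1007


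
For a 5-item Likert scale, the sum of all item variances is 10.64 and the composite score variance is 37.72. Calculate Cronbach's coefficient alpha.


alpha = (k/(k-1)) * (1 - sum(si^2)/s_total^2)
= (5/4) * (1 - 10.64/37.72)
alpha = 0.8974

0.8974


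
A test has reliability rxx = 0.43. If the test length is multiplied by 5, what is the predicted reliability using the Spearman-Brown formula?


r_new = (n * rxx) / (1 + (n-1) * rxx)
r_new = (5 * 0.43) / (1 + 4 * 0.43)
r_new = 2.15 / 2.72
r_new = 0.7904

0.7904


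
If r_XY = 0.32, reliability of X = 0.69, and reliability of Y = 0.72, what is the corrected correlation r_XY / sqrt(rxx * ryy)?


r_corrected = rxy / sqrt(rxx * ryy)
= 0.32 / sqrt(0.69 * 0.72)
= 0.32 / sqrt(0.4968)
= 0.32 / 0.70484
r_corrected = 0.454

0.454


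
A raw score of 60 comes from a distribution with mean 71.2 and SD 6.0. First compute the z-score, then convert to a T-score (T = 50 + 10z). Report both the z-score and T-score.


z = (X - mean) / SD = (60 - 71.2) / 6.0
z = -11.2 / 6.0
z = -1.8667
T-score = T = 50 + 10z
Carry z at full precision (z = -11.2 / 6.0) into the conversion:
T-score = 50 + 10 * (-11.2 / 6.0) = 50 + -112 / 6.0
T-score = 50 + -18.6667
T-score = 31.3333

31.3333


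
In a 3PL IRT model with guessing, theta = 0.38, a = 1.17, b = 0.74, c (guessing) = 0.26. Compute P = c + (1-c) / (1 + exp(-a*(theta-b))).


logit = 1.17*(0.38 - 0.74) = -0.4212
P* = 1/(1 + exp(--0.4212)) = 0.3962
P = 0.26 + (1 - 0.26) * 0.3962
P = 0.5532

0.5532


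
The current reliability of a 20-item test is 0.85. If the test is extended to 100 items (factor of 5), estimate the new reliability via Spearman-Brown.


r_new = (n * rxx) / (1 + (n-1) * rxx)
r_new = (5 * 0.85) / (1 + 4 * 0.85)
r_new = 4.25 / 4.4
r_new = 0.9659

0.9659


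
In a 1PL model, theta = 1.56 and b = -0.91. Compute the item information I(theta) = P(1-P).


P = 1/(1+exp(-(1.56--0.91))) = 0.922
I = P*(1-P) = 0.922 * 0.078
I = 0.0719

0.0719


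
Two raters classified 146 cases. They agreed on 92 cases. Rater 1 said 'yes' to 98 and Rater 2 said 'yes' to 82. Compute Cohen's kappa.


P_o = 92/146 = 0.630137
P_e = (98*82 + 48*64) / 21316 = 0.521111
kappa = (P_o - P_e) / (1 - P_e)
kappa = (0.630137 - 0.521111) / (1 - 0.521111)
kappa = 0.2277

0.2277


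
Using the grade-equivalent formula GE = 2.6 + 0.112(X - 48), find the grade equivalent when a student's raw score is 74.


raw - median = 74 - 48 = 26
slope * diff = 0.112 * 26 = 2.912
GE = 2.6 + 2.912
GE = 5.512

5.512


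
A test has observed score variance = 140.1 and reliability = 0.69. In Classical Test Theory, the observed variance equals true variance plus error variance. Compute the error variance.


var_true = rxx * var_obs = 0.69 * 140.1 = 96.669
var_error = var_obs - var_true
var_error = 140.1 - 96.669
var_error = 43.431

43.431


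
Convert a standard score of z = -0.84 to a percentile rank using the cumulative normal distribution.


CDF(z) = 0.5 * (1 + erf(z/sqrt(2)))
erf(-0.594) = -0.5991
CDF = 0.2005
Percentile rank = 0.2005 * 100 = 20.05

20.05


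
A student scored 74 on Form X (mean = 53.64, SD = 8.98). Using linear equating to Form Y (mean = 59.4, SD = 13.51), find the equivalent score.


slope = SD_Y / SD_X = 13.51 / 8.98 ~ 1.5045
intercept = mean_Y - slope * mean_X = 59.4 - (13.51 / 8.98) * 53.64 ~ -21.2989
Y = slope * X + intercept. To avoid rounding drift from the rounded slope/intercept, evaluate the equivalent form Y = mean_Y + SD_Y * (X - mean_X) / SD_X at full precision:
Y = 59.4 + 13.51 * (74 - 53.64) / 8.98
Y = 59.4 + 13.51 * 20.36 / 8.98
Y = 59.4 + 275.0636 / 8.98
Y = 59.4 + 30.6307
Y = 90.0307

90.0307
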